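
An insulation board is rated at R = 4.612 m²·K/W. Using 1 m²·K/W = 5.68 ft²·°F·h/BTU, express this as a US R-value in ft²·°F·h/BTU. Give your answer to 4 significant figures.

R_US = 4.612 × 5.68 = 26.196

26.20 ft²·°F·h/BTU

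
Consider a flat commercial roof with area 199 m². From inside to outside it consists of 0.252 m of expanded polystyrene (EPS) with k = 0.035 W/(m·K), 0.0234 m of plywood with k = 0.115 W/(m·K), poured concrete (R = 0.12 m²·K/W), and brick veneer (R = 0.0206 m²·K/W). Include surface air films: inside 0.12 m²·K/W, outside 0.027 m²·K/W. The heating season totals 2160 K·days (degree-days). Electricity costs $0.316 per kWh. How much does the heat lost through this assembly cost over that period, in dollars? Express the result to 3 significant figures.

0.252/0.035 = 7.2
0.0234/0.115 = 0.2035
R_total = 0.12 + 7.2 + 0.2035 + 0.12 + 0.0206 + 0.027 = 7.691 m²·K/W
E = A × HDD × 24 / R / 1000 = 199 × 2160 × 24 / 7.691 / 1000 = 1341 kWh
Cost = 1341 × 0.316 = $423.9

424 dollars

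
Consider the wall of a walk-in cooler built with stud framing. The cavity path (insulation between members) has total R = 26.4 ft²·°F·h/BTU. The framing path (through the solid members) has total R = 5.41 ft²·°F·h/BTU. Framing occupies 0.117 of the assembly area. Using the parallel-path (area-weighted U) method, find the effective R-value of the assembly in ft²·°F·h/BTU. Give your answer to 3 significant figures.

18.2 ft²·°F·h/BTU

U_eff = 0.883/26.4 + 0.117/5.41 = 0.03345 + 0.02163 = 0.05507
R_eff = 1/U_eff = 18.16 ft²·°F·h/BTU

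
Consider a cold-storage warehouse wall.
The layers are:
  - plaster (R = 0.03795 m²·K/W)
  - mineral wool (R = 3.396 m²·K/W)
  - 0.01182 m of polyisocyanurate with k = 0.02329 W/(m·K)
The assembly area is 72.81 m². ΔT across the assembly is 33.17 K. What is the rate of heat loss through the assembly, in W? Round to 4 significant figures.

0.01182/0.02329 = 0.50751
R_total = 0.03795 + 3.396 + 0.50751 = 3.9415 m²·K/W
Q = A·ΔT/R = 72.81 × 33.17 / 3.9415 = 612.74 W

612.7 W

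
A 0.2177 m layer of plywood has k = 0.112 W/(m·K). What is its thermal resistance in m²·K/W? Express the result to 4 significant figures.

1.944 m²·K/W

R = L/k = 0.2177/0.112 = 1.9438 m²·K/W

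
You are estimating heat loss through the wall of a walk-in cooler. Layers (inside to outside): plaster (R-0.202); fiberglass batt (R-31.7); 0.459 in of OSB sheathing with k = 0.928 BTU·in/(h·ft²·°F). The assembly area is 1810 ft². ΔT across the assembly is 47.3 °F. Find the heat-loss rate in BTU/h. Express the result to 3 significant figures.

0.459/0.928 = 0.4946
R_total = 0.202 + 31.7 + 0.4946 = 32.4 ft²·°F·h/BTU
Q = A·ΔT/R = 1810 × 47.3 / 32.4 = 2643 BTU/h

2640 BTU/h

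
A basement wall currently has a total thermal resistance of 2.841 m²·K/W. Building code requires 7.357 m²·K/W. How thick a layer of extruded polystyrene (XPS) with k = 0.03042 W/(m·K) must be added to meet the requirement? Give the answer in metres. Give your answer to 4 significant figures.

0.1374 m

ΔR = 7.357 − 2.841 = 4.516 m²·K/W
L = ΔR × k = 4.516 × 0.03042 = 0.13738 m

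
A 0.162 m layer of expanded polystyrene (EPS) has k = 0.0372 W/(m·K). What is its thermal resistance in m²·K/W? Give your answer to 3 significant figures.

4.35 m²·K/W

R = L/k = 0.162/0.0372 = 4.355 m²·K/W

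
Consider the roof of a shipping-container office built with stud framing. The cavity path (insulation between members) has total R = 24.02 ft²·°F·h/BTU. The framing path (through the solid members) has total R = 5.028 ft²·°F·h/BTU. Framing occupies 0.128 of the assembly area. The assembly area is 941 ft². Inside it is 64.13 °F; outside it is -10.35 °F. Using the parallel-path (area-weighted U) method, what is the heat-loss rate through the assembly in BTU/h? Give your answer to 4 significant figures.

U_eff = 0.872/24.02 + 0.128/5.028 = 0.036303 + 0.025457 = 0.061761
R_eff = 1/U_eff = 16.192 ft²·°F·h/BTU
Q = 941 × (64.13 − (-10.35)) / 16.192 = 4328.5 BTU/h

4329 BTU/h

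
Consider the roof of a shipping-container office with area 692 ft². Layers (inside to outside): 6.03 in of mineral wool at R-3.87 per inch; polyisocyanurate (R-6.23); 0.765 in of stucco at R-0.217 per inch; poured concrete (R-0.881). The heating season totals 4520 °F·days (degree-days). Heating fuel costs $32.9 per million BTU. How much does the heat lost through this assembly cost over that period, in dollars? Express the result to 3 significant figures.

80.7 dollars

6.03 × 3.87 = 23.34
0.765 × 0.217 = 0.166
R_total = 23.34 + 6.23 + 0.166 + 0.881 = 30.61 ft²·°F·h/BTU
E = A × HDD × 24 / R = 692 × 4520 × 24 / 30.61 = 2452000 BTU
Cost = 2452000/10⁶ × 32.9 = $80.68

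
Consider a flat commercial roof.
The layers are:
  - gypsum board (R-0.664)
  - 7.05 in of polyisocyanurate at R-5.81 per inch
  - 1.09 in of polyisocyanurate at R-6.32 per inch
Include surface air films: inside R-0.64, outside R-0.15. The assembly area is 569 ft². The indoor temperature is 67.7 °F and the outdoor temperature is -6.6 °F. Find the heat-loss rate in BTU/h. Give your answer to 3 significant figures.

7.05 × 5.81 = 40.96
1.09 × 6.32 = 6.889
R_total = 0.64 + 0.664 + 40.96 + 6.889 + 0.15 = 49.3 ft²·°F·h/BTU
Q = A·ΔT/R = 569 × (67.7 − (-6.6)) / 49.3 = 857.5 BTU/h

857 BTU/h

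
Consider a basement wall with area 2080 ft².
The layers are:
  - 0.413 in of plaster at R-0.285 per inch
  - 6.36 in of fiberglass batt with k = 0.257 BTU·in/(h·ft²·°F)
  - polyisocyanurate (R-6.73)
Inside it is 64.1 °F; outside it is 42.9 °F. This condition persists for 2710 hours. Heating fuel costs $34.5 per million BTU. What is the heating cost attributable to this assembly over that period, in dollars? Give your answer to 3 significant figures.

0.413 × 0.285 = 0.1177
6.36/0.257 = 24.75
R_total = 0.1177 + 24.75 + 6.73 = 31.59 ft²·°F·h/BTU
Q = 2080 × (64.1 − 42.9) / 31.59 = 1396 BTU/h
E = 1396 × 2710 = 3782000 BTU
Cost = 3782000/10⁶ × 34.5 = $130.5

130 dollars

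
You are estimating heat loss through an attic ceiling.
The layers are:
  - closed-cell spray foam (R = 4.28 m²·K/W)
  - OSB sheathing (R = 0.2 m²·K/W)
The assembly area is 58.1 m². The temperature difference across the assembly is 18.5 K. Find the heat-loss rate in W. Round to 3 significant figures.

240 W

R_total = 4.28 + 0.2 = 4.48 m²·K/W
Q = A·ΔT/R = 58.1 × 18.5 / 4.48 = 239.9 W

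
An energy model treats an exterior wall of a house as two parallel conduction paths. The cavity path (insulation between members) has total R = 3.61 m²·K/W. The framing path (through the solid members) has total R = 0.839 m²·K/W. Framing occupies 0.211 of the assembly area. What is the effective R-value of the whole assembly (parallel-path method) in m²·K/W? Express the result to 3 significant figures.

2.13 m²·K/W

U_eff = 0.789/3.61 + 0.211/0.839 = 0.2186 + 0.2515 = 0.47
R_eff = 1/U_eff = 2.127 m²·K/W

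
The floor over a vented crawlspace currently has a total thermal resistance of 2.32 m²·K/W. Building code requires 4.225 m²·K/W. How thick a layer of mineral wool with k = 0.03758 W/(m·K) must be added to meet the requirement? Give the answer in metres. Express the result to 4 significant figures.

0.07159 m

ΔR = 4.225 − 2.32 = 1.905 m²·K/W
L = ΔR × k = 1.905 × 0.03758 = 0.07159 m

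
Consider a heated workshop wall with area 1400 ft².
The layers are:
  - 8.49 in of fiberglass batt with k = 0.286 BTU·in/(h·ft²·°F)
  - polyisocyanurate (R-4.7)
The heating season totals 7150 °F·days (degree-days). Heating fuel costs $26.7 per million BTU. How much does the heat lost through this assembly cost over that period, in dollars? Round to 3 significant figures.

187 dollars

8.49/0.286 = 29.69
R_total = 29.69 + 4.7 = 34.39 ft²·°F·h/BTU
E = A × HDD × 24 / R = 1400 × 7150 × 24 / 34.39 = 6987000 BTU
Cost = 6987000/10⁶ × 26.7 = $186.5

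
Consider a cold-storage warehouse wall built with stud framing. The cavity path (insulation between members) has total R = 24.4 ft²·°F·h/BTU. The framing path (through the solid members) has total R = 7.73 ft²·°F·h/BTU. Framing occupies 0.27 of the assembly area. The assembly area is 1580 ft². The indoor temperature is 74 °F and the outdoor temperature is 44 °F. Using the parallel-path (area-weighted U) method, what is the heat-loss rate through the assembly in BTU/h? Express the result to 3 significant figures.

U_eff = 0.73/24.4 + 0.27/7.73 = 0.02992 + 0.03493 = 0.06485
R_eff = 1/U_eff = 15.42 ft²·°F·h/BTU
Q = 1580 × (74 − 44) / 15.42 = 3074 BTU/h

3070 BTU/h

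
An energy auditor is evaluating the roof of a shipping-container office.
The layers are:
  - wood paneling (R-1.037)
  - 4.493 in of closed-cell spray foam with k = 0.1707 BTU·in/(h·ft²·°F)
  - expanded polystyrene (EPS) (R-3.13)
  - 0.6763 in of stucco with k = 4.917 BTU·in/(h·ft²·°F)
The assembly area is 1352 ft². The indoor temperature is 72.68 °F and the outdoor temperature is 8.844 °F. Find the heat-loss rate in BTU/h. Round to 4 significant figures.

4.493/0.1707 = 26.321
0.6763/4.917 = 0.13754
R_total = 1.037 + 26.321 + 3.13 + 0.13754 = 30.626 ft²·°F·h/BTU
Q = A·ΔT/R = 1352 × (72.68 − 8.844) / 30.626 = 2818.1 BTU/h

2818 BTU/h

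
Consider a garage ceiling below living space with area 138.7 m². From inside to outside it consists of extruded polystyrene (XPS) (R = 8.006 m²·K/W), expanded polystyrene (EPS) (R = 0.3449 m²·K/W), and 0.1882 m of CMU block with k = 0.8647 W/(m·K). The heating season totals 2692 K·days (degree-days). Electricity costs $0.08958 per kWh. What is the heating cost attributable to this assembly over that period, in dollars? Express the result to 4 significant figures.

93.68 dollars

0.1882/0.8647 = 0.21765
R_total = 8.006 + 0.3449 + 0.21765 = 8.5685 m²·K/W
E = A × HDD × 24 / R / 1000 = 138.7 × 2692 × 24 / 8.5685 / 1000 = 1045.8 kWh
Cost = 1045.8 × 0.08958 = $93.684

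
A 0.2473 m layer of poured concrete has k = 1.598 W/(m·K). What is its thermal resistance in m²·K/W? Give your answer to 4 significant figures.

0.1548 m²·K/W

R = L/k = 0.2473/1.598 = 0.15476 m²·K/W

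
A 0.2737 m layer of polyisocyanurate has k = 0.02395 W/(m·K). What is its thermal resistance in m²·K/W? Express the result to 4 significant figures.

11.43 m²·K/W

R = L/k = 0.2737/0.02395 = 11.428 m²·K/W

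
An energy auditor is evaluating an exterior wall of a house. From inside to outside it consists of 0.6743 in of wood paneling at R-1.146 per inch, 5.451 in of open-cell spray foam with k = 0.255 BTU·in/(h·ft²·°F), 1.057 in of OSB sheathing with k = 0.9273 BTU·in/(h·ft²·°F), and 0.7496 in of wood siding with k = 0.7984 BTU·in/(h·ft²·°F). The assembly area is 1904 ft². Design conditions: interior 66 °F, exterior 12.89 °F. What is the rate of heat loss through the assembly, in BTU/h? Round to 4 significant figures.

0.6743 × 1.146 = 0.77275
5.451/0.255 = 21.376
1.057/0.9273 = 1.1399
0.7496/0.7984 = 0.93888
R_total = 0.77275 + 21.376 + 1.1399 + 0.93888 = 24.228 ft²·°F·h/BTU
Q = A·ΔT/R = 1904 × (66 − 12.89) / 24.228 = 4173.7 BTU/h

4174 BTU/h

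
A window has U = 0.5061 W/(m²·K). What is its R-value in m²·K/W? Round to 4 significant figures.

1.976 m²·K/W

R = 1/U = 1/0.5061 = 1.9759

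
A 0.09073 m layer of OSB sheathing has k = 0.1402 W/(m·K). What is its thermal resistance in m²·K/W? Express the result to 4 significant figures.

0.6471 m²·K/W

R = L/k = 0.09073/0.1402 = 0.64715 m²·K/W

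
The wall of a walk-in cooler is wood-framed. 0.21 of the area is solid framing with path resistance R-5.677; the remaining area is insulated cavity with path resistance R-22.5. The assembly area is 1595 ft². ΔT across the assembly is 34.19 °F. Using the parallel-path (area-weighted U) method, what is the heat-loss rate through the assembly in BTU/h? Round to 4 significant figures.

U_eff = 0.79/22.5 + 0.21/5.677 = 0.035111 + 0.036991 = 0.072102
R_eff = 1/U_eff = 13.869 ft²·°F·h/BTU
Q = 1595 × 34.19 / 13.869 = 3932 BTU/h

3932 BTU/h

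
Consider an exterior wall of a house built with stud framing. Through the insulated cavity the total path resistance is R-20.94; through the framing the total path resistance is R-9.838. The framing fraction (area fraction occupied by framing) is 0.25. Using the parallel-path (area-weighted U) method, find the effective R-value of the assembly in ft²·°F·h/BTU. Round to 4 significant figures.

U_eff = 0.75/20.94 + 0.25/9.838 = 0.035817 + 0.025412 = 0.061228
R_eff = 1/U_eff = 16.332 ft²·°F·h/BTU

16.33 ft²·°F·h/BTU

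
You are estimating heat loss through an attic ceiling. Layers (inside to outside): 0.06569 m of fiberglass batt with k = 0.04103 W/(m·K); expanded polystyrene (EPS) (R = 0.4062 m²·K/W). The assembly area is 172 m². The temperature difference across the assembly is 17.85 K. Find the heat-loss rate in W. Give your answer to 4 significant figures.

1530 W

0.06569/0.04103 = 1.601
R_total = 1.601 + 0.4062 = 2.0072 m²·K/W
Q = A·ΔT/R = 172 × 17.85 / 2.0072 = 1529.6 W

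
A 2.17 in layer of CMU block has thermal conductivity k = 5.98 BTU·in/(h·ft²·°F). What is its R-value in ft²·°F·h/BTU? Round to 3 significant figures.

0.363 ft²·°F·h/BTU

R = L/k = 2.17/5.98 = 0.3629 ft²·°F·h/BTU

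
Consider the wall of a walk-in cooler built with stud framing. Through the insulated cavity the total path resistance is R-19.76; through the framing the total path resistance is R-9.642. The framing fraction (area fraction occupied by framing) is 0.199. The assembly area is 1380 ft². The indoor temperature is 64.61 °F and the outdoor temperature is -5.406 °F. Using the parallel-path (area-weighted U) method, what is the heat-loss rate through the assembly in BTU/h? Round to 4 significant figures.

U_eff = 0.801/19.76 + 0.199/9.642 = 0.040536 + 0.020639 = 0.061175
R_eff = 1/U_eff = 16.346 ft²·°F·h/BTU
Q = 1380 × (64.61 − (-5.406)) / 16.346 = 5910.9 BTU/h

5911 BTU/h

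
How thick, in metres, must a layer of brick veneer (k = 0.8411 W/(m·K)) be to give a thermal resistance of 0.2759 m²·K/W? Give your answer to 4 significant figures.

L = R·k = 0.2759 × 0.8411 = 0.23206 m

0.2321 m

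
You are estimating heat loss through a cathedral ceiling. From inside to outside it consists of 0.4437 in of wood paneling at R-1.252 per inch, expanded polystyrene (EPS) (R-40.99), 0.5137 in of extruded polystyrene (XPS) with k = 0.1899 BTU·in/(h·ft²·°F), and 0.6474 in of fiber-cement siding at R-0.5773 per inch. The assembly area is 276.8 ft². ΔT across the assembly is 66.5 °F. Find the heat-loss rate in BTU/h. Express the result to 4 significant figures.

0.4437 × 1.252 = 0.55551
0.5137/0.1899 = 2.7051
0.6474 × 0.5773 = 0.37374
R_total = 0.55551 + 40.99 + 2.7051 + 0.37374 = 44.624 ft²·°F·h/BTU
Q = A·ΔT/R = 276.8 × 66.5 / 44.624 = 412.49 BTU/h

412.5 BTU/h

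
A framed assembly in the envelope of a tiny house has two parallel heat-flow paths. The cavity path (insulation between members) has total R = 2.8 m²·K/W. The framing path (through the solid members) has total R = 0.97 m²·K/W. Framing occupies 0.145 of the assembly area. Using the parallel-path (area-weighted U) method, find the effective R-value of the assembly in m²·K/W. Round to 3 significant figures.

2.20 m²·K/W

U_eff = 0.855/2.8 + 0.145/0.97 = 0.3054 + 0.1495 = 0.4548
R_eff = 1/U_eff = 2.199 m²·K/W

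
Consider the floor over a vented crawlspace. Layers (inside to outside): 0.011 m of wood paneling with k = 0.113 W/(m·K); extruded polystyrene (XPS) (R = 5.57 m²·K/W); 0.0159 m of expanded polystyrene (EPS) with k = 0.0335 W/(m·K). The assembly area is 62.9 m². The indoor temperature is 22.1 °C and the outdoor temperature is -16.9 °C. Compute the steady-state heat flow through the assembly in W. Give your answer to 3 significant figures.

0.011/0.113 = 0.09735
0.0159/0.0335 = 0.4746
R_total = 0.09735 + 5.57 + 0.4746 = 6.142 m²·K/W
Q = A·ΔT/R = 62.9 × (22.1 − (-16.9)) / 6.142 = 399.4 W

399 W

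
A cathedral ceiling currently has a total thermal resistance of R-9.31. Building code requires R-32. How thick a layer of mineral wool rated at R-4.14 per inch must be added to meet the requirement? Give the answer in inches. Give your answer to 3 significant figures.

ΔR = 32 − 9.31 = 22.69 ft²·°F·h/BTU
L = ΔR / (R/in) = 22.69/4.14 = 5.481 in

5.48 in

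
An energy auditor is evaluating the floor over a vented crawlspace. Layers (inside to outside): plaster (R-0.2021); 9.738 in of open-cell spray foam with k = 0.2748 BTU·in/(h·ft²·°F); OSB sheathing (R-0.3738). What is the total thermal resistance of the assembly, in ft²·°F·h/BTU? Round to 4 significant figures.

36.01 ft²·°F·h/BTU

9.738/0.2748 = 35.437
R_total = 0.2021 + 35.437 + 0.3738 = 36.013 ft²·°F·h/BTU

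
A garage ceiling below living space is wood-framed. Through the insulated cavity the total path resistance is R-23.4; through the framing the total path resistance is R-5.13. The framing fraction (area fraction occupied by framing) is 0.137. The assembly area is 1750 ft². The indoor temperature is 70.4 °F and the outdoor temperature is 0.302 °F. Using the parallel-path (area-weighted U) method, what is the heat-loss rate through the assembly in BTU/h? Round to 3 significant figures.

7800 BTU/h

U_eff = 0.863/23.4 + 0.137/5.13 = 0.03688 + 0.02671 = 0.06359
R_eff = 1/U_eff = 15.73 ft²·°F·h/BTU
Q = 1750 × (70.4 − 0.302) / 15.73 = 7800 BTU/h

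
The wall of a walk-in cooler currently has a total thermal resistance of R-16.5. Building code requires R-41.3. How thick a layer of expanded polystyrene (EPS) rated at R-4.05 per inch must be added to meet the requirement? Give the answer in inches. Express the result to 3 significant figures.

ΔR = 41.3 − 16.5 = 24.8 ft²·°F·h/BTU
L = ΔR / (R/in) = 24.8/4.05 = 6.123 in

6.12 in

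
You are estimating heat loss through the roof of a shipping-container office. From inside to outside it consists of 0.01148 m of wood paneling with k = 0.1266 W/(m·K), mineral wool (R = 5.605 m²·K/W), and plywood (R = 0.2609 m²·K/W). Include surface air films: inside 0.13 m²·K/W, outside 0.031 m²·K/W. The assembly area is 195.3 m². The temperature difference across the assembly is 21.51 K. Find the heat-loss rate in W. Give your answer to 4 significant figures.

686.7 W

0.01148/0.1266 = 0.090679
R_total = 0.13 + 0.090679 + 5.605 + 0.2609 + 0.031 = 6.1176 m²·K/W
Q = A·ΔT/R = 195.3 × 21.51 / 6.1176 = 686.69 W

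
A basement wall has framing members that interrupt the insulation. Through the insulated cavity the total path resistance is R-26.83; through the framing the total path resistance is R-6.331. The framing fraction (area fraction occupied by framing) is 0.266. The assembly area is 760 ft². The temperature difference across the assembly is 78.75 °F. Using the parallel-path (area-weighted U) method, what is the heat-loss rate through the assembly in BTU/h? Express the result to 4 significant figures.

U_eff = 0.734/26.83 + 0.266/6.331 = 0.027357 + 0.042015 = 0.069373
R_eff = 1/U_eff = 14.415 ft²·°F·h/BTU
Q = 760 × 78.75 / 14.415 = 4152 BTU/h

4152 BTU/h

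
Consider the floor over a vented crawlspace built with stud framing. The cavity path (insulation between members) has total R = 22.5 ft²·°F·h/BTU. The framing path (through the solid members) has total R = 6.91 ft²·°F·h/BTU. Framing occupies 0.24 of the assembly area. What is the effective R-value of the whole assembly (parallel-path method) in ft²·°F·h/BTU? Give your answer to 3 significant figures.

U_eff = 0.76/22.5 + 0.24/6.91 = 0.03378 + 0.03473 = 0.06851
R_eff = 1/U_eff = 14.6 ft²·°F·h/BTU

14.6 ft²·°F·h/BTU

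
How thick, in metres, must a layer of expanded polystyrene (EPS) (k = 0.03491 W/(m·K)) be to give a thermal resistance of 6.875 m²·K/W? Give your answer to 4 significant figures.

L = R·k = 6.875 × 0.03491 = 0.24001 m

0.2400 m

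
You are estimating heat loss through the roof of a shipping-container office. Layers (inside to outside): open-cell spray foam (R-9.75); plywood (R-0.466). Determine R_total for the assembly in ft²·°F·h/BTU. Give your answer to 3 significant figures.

R_total = 9.75 + 0.466 = 10.22 ft²·°F·h/BTU

10.2 ft²·°F·h/BTU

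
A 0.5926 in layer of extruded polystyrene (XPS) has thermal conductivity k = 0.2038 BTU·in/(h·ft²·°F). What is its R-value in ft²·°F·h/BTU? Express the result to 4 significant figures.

R = L/k = 0.5926/0.2038 = 2.9078 ft²·°F·h/BTU

2.908 ft²·°F·h/BTU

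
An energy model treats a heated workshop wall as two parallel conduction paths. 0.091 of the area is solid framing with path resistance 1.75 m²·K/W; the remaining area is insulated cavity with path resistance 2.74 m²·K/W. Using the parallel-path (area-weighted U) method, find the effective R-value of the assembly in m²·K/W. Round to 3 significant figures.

2.61 m²·K/W

U_eff = 0.909/2.74 + 0.091/1.75 = 0.3318 + 0.052 = 0.3838
R_eff = 1/U_eff = 2.606 m²·K/W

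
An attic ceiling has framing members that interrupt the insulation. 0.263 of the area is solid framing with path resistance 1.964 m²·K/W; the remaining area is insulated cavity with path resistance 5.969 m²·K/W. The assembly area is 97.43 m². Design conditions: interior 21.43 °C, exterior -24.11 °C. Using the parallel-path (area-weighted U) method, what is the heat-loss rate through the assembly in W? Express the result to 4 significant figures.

1142 W

U_eff = 0.737/5.969 + 0.263/1.964 = 0.12347 + 0.13391 = 0.25738
R_eff = 1/U_eff = 3.8853 m²·K/W
Q = 97.43 × (21.43 − (-24.11)) / 3.8853 = 1142 W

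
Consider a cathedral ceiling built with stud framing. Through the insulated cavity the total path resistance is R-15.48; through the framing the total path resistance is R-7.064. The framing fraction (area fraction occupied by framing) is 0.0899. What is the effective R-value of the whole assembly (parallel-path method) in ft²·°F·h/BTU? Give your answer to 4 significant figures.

U_eff = 0.9101/15.48 + 0.0899/7.064 = 0.058792 + 0.012727 = 0.071518
R_eff = 1/U_eff = 13.982 ft²·°F·h/BTU

13.98 ft²·°F·h/BTU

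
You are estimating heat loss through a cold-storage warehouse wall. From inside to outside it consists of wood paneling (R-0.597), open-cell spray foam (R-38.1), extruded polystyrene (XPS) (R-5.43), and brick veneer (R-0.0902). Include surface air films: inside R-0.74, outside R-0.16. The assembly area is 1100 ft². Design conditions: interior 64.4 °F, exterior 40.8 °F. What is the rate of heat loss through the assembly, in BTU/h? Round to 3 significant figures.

575 BTU/h

R_total = 0.74 + 0.597 + 38.1 + 5.43 + 0.0902 + 0.16 = 45.12 ft²·°F·h/BTU
Q = A·ΔT/R = 1100 × (64.4 − 40.8) / 45.12 = 575.4 BTU/h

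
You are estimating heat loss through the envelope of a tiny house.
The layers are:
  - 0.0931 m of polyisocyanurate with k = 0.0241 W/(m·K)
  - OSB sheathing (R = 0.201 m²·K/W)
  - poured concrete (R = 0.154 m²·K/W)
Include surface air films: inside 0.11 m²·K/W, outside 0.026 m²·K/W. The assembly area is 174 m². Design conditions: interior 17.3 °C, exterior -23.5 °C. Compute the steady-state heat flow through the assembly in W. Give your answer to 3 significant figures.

0.0931/0.0241 = 3.863
R_total = 0.11 + 3.863 + 0.201 + 0.154 + 0.026 = 4.354 m²·K/W
Q = A·ΔT/R = 174 × (17.3 − (-23.5)) / 4.354 = 1630 W

1630 W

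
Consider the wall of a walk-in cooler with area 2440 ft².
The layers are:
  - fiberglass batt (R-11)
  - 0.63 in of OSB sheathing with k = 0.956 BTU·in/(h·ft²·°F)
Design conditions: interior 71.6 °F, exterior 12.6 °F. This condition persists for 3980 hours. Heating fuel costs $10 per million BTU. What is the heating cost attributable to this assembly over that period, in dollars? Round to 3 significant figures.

0.63/0.956 = 0.659
R_total = 11 + 0.659 = 11.66 ft²·°F·h/BTU
Q = 2440 × (71.6 − 12.6) / 11.66 = 12350 BTU/h
E = 12350 × 3980 = 49140000 BTU
Cost = 49140000/10⁶ × 10 = $491.4

491 dollars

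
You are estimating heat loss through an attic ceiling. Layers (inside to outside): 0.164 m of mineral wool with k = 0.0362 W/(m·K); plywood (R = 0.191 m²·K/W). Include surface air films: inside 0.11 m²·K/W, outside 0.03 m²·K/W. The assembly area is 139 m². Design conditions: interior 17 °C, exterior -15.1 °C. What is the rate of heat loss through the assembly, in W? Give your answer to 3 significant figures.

0.164/0.0362 = 4.53
R_total = 0.11 + 4.53 + 0.191 + 0.03 = 4.861 m²·K/W
Q = A·ΔT/R = 139 × (17 − (-15.1)) / 4.861 = 917.8 W

918 W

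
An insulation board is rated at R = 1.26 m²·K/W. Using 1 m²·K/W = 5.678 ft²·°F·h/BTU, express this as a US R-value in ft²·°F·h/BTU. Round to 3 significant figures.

R_US = 1.26 × 5.678 = 7.154

7.15 ft²·°F·h/BTU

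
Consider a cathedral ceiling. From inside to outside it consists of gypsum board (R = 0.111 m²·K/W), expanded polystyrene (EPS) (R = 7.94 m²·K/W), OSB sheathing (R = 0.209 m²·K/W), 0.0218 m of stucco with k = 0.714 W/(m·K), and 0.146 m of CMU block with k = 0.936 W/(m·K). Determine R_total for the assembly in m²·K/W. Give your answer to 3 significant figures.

0.0218/0.714 = 0.03053
0.146/0.936 = 0.156
R_total = 0.111 + 7.94 + 0.209 + 0.03053 + 0.156 = 8.447 m²·K/W

8.45 m²·K/W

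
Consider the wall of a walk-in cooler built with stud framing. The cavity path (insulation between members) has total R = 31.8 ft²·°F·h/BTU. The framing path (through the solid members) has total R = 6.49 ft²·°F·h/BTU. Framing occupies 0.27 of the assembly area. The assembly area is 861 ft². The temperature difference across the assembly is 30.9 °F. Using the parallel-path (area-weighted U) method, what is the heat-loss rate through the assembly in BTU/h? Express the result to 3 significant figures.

1720 BTU/h

U_eff = 0.73/31.8 + 0.27/6.49 = 0.02296 + 0.0416 = 0.06456
R_eff = 1/U_eff = 15.49 ft²·°F·h/BTU
Q = 861 × 30.9 / 15.49 = 1718 BTU/h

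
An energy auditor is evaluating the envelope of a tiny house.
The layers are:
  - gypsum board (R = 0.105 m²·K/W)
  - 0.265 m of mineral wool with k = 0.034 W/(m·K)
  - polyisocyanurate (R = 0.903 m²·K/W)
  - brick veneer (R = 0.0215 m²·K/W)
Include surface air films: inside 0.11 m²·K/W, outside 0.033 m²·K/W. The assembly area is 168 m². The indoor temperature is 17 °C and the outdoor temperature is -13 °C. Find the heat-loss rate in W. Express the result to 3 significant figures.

0.265/0.034 = 7.794
R_total = 0.11 + 0.105 + 7.794 + 0.903 + 0.0215 + 0.033 = 8.967 m²·K/W
Q = A·ΔT/R = 168 × (17 − (-13)) / 8.967 = 562.1 W

562 W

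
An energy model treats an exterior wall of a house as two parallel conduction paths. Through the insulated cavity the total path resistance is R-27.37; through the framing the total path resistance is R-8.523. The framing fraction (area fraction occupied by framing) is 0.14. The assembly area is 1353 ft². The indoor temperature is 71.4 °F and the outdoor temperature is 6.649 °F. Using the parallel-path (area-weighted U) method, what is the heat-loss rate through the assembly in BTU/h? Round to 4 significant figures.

4192 BTU/h

U_eff = 0.86/27.37 + 0.14/8.523 = 0.031421 + 0.016426 = 0.047847
R_eff = 1/U_eff = 20.9 ft²·°F·h/BTU
Q = 1353 × (71.4 − 6.649) / 20.9 = 4191.8 BTU/h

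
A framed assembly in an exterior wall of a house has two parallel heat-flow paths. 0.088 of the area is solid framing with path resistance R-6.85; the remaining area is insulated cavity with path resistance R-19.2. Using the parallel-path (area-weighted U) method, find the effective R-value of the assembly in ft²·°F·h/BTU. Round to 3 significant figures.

16.6 ft²·°F·h/BTU

U_eff = 0.912/19.2 + 0.088/6.85 = 0.0475 + 0.01285 = 0.06035
R_eff = 1/U_eff = 16.57 ft²·°F·h/BTU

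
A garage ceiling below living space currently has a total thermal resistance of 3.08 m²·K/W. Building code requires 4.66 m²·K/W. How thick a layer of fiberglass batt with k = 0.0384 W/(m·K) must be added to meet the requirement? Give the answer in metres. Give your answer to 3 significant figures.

ΔR = 4.66 − 3.08 = 1.58 m²·K/W
L = ΔR × k = 1.58 × 0.0384 = 0.06067 m

0.0607 m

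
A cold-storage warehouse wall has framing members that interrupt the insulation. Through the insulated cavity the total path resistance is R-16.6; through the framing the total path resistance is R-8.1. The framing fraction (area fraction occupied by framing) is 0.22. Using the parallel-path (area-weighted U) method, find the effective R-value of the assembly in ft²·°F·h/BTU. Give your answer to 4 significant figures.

U_eff = 0.78/16.6 + 0.22/8.1 = 0.046988 + 0.02716 = 0.074148
R_eff = 1/U_eff = 13.486 ft²·°F·h/BTU

13.49 ft²·°F·h/BTU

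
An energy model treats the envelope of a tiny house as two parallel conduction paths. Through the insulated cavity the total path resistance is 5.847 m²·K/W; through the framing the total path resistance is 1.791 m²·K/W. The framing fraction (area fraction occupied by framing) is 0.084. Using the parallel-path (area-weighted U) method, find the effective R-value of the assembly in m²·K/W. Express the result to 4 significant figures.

U_eff = 0.916/5.847 + 0.084/1.791 = 0.15666 + 0.046901 = 0.20356
R_eff = 1/U_eff = 4.9125 m²·K/W

4.912 m²·K/W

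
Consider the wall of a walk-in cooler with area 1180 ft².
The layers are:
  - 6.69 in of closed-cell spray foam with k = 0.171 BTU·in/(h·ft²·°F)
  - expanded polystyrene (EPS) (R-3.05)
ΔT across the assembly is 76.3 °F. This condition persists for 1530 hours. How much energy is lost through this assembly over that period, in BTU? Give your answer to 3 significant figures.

6.69/0.171 = 39.12
R_total = 39.12 + 3.05 = 42.17 ft²·°F·h/BTU
Q = 1180 × 76.3 / 42.17 = 2135 BTU/h
E = 2135 × 1530 = 3266000 BTU

3270000 BTU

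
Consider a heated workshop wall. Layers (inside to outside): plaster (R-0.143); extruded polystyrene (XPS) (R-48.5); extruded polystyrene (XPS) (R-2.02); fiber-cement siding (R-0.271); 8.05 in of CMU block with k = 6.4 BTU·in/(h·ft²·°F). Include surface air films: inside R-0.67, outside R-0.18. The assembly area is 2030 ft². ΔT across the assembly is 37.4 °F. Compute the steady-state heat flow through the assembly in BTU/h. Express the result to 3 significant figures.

8.05/6.4 = 1.258
R_total = 0.67 + 0.143 + 48.5 + 2.02 + 0.271 + 1.258 + 0.18 = 53.04 ft²·°F·h/BTU
Q = A·ΔT/R = 2030 × 37.4 / 53.04 = 1431 BTU/h

1430 BTU/h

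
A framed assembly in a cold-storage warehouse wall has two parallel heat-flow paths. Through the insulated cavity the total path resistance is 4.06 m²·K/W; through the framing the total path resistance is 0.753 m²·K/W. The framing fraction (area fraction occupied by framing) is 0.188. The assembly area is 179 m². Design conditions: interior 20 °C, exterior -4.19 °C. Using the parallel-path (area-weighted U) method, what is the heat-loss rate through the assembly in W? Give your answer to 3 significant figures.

U_eff = 0.812/4.06 + 0.188/0.753 = 0.2 + 0.2497 = 0.4497
R_eff = 1/U_eff = 2.224 m²·K/W
Q = 179 × (20 − (-4.19)) / 2.224 = 1947 W

1950 W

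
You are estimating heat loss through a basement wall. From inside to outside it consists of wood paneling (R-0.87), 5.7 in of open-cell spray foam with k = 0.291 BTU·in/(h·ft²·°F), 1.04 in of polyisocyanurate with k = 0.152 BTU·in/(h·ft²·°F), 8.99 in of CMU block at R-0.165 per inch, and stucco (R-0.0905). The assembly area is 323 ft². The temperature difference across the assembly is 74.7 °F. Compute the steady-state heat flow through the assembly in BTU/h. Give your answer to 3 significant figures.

836 BTU/h

5.7/0.291 = 19.59
1.04/0.152 = 6.842
8.99 × 0.165 = 1.483
R_total = 0.87 + 19.59 + 6.842 + 1.483 + 0.0905 = 28.87 ft²·°F·h/BTU
Q = A·ΔT/R = 323 × 74.7 / 28.87 = 835.6 BTU/h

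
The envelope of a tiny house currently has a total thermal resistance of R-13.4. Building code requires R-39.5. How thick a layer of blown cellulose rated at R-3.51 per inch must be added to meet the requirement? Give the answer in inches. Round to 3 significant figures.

7.44 in

ΔR = 39.5 − 13.4 = 26.1 ft²·°F·h/BTU
L = ΔR / (R/in) = 26.1/3.51 = 7.436 in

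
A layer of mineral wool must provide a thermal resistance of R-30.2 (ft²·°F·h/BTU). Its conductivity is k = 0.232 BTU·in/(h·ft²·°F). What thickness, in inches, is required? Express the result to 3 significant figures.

L = R × k = 30.2 × 0.232 = 7.006 in

7.01 in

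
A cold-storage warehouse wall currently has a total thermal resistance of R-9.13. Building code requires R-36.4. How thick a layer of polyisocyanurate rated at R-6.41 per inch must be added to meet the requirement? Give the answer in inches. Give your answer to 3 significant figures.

ΔR = 36.4 − 9.13 = 27.27 ft²·°F·h/BTU
L = ΔR / (R/in) = 27.27/6.41 = 4.254 in

4.25 in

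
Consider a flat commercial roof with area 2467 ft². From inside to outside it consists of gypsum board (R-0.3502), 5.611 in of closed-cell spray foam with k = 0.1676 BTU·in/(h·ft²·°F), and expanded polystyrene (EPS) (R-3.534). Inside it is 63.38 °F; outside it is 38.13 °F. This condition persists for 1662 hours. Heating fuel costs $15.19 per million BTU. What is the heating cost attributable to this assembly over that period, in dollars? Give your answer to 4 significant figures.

42.09 dollars

5.611/0.1676 = 33.479
R_total = 0.3502 + 33.479 + 3.534 = 37.363 ft²·°F·h/BTU
Q = 2467 × (63.38 − 38.13) / 37.363 = 1667.2 BTU/h
E = 1667.2 × 1662 = 2770900 BTU
Cost = 2770900/10⁶ × 15.19 = $42.09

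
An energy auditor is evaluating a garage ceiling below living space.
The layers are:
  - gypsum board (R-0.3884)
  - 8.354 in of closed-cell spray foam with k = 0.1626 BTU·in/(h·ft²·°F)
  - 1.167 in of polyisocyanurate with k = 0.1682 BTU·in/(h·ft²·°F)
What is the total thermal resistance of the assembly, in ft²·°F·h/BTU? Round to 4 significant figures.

58.70 ft²·°F·h/BTU

8.354/0.1626 = 51.378
1.167/0.1682 = 6.9382
R_total = 0.3884 + 51.378 + 6.9382 = 58.704 ft²·°F·h/BTU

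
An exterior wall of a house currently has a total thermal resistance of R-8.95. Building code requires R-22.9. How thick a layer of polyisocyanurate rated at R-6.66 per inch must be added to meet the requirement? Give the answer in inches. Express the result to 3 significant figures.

ΔR = 22.9 − 8.95 = 13.95 ft²·°F·h/BTU
L = ΔR / (R/in) = 13.95/6.66 = 2.095 in

2.09 in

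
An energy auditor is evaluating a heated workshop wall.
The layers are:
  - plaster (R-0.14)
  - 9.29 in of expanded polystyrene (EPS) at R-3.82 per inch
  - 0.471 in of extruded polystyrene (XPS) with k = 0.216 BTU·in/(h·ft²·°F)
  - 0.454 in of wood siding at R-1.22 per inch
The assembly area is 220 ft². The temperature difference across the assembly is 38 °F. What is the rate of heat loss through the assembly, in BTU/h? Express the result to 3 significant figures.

9.29 × 3.82 = 35.49
0.471/0.216 = 2.181
0.454 × 1.22 = 0.5539
R_total = 0.14 + 35.49 + 2.181 + 0.5539 = 38.36 ft²·°F·h/BTU
Q = A·ΔT/R = 220 × 38 / 38.36 = 217.9 BTU/h

218 BTU/h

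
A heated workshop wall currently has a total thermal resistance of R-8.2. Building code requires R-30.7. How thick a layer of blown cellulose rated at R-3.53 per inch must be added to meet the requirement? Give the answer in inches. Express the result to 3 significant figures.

6.37 in

ΔR = 30.7 − 8.2 = 22.5 ft²·°F·h/BTU
L = ΔR / (R/in) = 22.5/3.53 = 6.374 in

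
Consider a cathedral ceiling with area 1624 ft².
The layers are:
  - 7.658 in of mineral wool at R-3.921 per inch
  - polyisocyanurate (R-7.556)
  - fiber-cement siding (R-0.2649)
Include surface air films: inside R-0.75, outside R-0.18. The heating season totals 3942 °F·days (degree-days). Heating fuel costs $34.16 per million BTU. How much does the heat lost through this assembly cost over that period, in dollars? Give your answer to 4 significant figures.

135.3 dollars

7.658 × 3.921 = 30.027
R_total = 0.75 + 30.027 + 7.556 + 0.2649 + 0.18 = 38.778 ft²·°F·h/BTU
E = A × HDD × 24 / R = 1624 × 3942 × 24 / 38.778 = 3962100 BTU
Cost = 3962100/10⁶ × 34.16 = $135.35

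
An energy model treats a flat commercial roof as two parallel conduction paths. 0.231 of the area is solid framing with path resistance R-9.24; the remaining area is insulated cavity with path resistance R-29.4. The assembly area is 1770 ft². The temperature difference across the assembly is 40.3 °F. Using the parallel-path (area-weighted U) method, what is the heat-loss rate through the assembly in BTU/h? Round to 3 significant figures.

3650 BTU/h

U_eff = 0.769/29.4 + 0.231/9.24 = 0.02616 + 0.025 = 0.05116
R_eff = 1/U_eff = 19.55 ft²·°F·h/BTU
Q = 1770 × 40.3 / 19.55 = 3649 BTU/h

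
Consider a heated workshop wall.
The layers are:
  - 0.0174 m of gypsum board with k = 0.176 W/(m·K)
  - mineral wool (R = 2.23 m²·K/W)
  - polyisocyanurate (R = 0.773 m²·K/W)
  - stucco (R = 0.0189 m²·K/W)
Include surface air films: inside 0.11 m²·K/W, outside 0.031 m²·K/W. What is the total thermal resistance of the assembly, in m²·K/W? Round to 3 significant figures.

3.26 m²·K/W

0.0174/0.176 = 0.09886
R_total = 0.11 + 0.09886 + 2.23 + 0.773 + 0.0189 + 0.031 = 3.262 m²·K/W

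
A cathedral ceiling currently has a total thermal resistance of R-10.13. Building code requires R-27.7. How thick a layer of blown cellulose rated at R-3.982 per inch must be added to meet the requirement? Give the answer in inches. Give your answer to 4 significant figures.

4.412 in

ΔR = 27.7 − 10.13 = 17.57 ft²·°F·h/BTU
L = ΔR / (R/in) = 17.57/3.982 = 4.4124 in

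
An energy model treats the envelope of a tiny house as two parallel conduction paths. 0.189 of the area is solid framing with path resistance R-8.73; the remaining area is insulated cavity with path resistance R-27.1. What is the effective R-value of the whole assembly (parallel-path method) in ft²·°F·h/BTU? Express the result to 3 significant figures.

19.4 ft²·°F·h/BTU

U_eff = 0.811/27.1 + 0.189/8.73 = 0.02993 + 0.02165 = 0.05158
R_eff = 1/U_eff = 19.39 ft²·°F·h/BTU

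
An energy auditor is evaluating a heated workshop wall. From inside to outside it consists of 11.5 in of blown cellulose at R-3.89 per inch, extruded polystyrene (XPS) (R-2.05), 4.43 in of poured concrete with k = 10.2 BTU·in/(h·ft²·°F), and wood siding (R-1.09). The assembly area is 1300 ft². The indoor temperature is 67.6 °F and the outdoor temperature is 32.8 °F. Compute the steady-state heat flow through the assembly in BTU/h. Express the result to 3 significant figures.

936 BTU/h

11.5 × 3.89 = 44.73
4.43/10.2 = 0.4343
R_total = 44.73 + 2.05 + 0.4343 + 1.09 = 48.31 ft²·°F·h/BTU
Q = A·ΔT/R = 1300 × (67.6 − 32.8) / 48.31 = 936.5 BTU/h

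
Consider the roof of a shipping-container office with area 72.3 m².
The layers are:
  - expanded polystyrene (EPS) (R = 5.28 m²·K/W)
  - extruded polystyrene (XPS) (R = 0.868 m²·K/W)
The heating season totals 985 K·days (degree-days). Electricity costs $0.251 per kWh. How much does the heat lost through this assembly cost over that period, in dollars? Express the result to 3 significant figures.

69.8 dollars

R_total = 5.28 + 0.868 = 6.148 m²·K/W
E = A × HDD × 24 / R / 1000 = 72.3 × 985 × 24 / 6.148 / 1000 = 278 kWh
Cost = 278 × 0.251 = $69.78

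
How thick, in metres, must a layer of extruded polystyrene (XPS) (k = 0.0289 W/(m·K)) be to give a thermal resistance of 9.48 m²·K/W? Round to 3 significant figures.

0.274 m

L = R·k = 9.48 × 0.0289 = 0.274 m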